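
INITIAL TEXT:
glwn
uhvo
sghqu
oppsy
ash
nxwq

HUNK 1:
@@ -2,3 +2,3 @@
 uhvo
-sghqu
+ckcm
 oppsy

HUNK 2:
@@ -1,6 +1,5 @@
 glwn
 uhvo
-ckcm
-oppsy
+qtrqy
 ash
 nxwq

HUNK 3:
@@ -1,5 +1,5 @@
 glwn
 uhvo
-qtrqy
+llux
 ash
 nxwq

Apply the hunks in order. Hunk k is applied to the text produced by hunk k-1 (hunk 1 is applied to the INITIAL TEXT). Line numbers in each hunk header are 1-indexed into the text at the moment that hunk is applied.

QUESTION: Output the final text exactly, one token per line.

Answer: glwn
uhvo
llux
ash
nxwq

Derivation:
Hunk 1: at line 2 remove [sghqu] add [ckcm] -> 6 lines: glwn uhvo ckcm oppsy ash nxwq
Hunk 2: at line 1 remove [ckcm,oppsy] add [qtrqy] -> 5 lines: glwn uhvo qtrqy ash nxwq
Hunk 3: at line 1 remove [qtrqy] add [llux] -> 5 lines: glwn uhvo llux ash nxwq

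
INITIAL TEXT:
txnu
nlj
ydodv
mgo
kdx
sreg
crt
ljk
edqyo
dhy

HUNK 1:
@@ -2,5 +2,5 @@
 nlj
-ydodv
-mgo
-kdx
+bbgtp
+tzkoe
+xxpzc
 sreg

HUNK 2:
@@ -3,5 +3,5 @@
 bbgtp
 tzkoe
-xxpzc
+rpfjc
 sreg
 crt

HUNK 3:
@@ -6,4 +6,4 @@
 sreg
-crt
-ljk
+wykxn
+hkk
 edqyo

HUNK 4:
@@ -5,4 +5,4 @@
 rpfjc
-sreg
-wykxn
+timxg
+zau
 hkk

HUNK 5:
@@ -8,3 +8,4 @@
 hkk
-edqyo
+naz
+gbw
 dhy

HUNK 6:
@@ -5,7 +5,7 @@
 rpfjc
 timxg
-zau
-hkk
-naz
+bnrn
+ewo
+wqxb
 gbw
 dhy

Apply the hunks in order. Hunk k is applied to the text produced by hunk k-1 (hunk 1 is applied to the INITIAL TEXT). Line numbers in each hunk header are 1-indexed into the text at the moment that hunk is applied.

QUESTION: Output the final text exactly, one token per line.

Hunk 1: at line 2 remove [ydodv,mgo,kdx] add [bbgtp,tzkoe,xxpzc] -> 10 lines: txnu nlj bbgtp tzkoe xxpzc sreg crt ljk edqyo dhy
Hunk 2: at line 3 remove [xxpzc] add [rpfjc] -> 10 lines: txnu nlj bbgtp tzkoe rpfjc sreg crt ljk edqyo dhy
Hunk 3: at line 6 remove [crt,ljk] add [wykxn,hkk] -> 10 lines: txnu nlj bbgtp tzkoe rpfjc sreg wykxn hkk edqyo dhy
Hunk 4: at line 5 remove [sreg,wykxn] add [timxg,zau] -> 10 lines: txnu nlj bbgtp tzkoe rpfjc timxg zau hkk edqyo dhy
Hunk 5: at line 8 remove [edqyo] add [naz,gbw] -> 11 lines: txnu nlj bbgtp tzkoe rpfjc timxg zau hkk naz gbw dhy
Hunk 6: at line 5 remove [zau,hkk,naz] add [bnrn,ewo,wqxb] -> 11 lines: txnu nlj bbgtp tzkoe rpfjc timxg bnrn ewo wqxb gbw dhy

Answer: txnu
nlj
bbgtp
tzkoe
rpfjc
timxg
bnrn
ewo
wqxb
gbw
dhy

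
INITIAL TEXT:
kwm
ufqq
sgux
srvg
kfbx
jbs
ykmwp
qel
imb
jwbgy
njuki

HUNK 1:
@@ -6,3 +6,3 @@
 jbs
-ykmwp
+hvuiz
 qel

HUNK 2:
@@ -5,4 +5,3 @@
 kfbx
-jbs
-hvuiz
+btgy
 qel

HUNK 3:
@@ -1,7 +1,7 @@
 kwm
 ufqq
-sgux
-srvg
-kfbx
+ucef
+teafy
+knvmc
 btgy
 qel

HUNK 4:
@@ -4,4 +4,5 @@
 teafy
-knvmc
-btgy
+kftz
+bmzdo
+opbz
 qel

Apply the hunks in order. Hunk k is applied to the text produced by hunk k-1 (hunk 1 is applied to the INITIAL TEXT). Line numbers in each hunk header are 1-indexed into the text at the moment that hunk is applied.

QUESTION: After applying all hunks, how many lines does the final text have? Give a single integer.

Hunk 1: at line 6 remove [ykmwp] add [hvuiz] -> 11 lines: kwm ufqq sgux srvg kfbx jbs hvuiz qel imb jwbgy njuki
Hunk 2: at line 5 remove [jbs,hvuiz] add [btgy] -> 10 lines: kwm ufqq sgux srvg kfbx btgy qel imb jwbgy njuki
Hunk 3: at line 1 remove [sgux,srvg,kfbx] add [ucef,teafy,knvmc] -> 10 lines: kwm ufqq ucef teafy knvmc btgy qel imb jwbgy njuki
Hunk 4: at line 4 remove [knvmc,btgy] add [kftz,bmzdo,opbz] -> 11 lines: kwm ufqq ucef teafy kftz bmzdo opbz qel imb jwbgy njuki
Final line count: 11

Answer: 11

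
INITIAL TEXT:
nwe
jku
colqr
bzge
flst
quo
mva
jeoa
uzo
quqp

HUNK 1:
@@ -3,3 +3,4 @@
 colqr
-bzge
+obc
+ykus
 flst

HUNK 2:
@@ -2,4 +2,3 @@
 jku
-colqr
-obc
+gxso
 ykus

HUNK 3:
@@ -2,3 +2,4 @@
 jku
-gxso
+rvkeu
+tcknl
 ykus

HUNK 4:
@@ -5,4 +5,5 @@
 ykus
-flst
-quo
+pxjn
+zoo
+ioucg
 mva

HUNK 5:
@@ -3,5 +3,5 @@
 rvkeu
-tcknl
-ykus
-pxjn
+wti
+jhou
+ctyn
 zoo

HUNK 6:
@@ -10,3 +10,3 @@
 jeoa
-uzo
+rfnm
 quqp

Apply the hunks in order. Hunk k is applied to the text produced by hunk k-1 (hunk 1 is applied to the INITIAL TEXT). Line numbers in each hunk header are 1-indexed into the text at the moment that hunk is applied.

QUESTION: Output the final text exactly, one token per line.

Hunk 1: at line 3 remove [bzge] add [obc,ykus] -> 11 lines: nwe jku colqr obc ykus flst quo mva jeoa uzo quqp
Hunk 2: at line 2 remove [colqr,obc] add [gxso] -> 10 lines: nwe jku gxso ykus flst quo mva jeoa uzo quqp
Hunk 3: at line 2 remove [gxso] add [rvkeu,tcknl] -> 11 lines: nwe jku rvkeu tcknl ykus flst quo mva jeoa uzo quqp
Hunk 4: at line 5 remove [flst,quo] add [pxjn,zoo,ioucg] -> 12 lines: nwe jku rvkeu tcknl ykus pxjn zoo ioucg mva jeoa uzo quqp
Hunk 5: at line 3 remove [tcknl,ykus,pxjn] add [wti,jhou,ctyn] -> 12 lines: nwe jku rvkeu wti jhou ctyn zoo ioucg mva jeoa uzo quqp
Hunk 6: at line 10 remove [uzo] add [rfnm] -> 12 lines: nwe jku rvkeu wti jhou ctyn zoo ioucg mva jeoa rfnm quqp

Answer: nwe
jku
rvkeu
wti
jhou
ctyn
zoo
ioucg
mva
jeoa
rfnm
quqp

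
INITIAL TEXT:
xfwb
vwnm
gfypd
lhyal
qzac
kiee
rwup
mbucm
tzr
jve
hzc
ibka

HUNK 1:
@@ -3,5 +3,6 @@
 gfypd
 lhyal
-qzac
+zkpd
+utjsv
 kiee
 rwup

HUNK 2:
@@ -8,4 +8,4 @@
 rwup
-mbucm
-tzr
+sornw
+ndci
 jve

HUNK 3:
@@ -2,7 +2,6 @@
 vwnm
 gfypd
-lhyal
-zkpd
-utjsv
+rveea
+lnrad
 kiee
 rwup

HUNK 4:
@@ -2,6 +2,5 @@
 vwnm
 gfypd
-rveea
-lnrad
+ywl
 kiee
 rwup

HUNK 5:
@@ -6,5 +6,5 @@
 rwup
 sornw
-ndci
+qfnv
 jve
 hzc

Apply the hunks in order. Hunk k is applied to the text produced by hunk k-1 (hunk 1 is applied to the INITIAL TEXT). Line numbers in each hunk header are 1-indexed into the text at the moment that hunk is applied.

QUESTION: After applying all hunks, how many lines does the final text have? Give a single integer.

Hunk 1: at line 3 remove [qzac] add [zkpd,utjsv] -> 13 lines: xfwb vwnm gfypd lhyal zkpd utjsv kiee rwup mbucm tzr jve hzc ibka
Hunk 2: at line 8 remove [mbucm,tzr] add [sornw,ndci] -> 13 lines: xfwb vwnm gfypd lhyal zkpd utjsv kiee rwup sornw ndci jve hzc ibka
Hunk 3: at line 2 remove [lhyal,zkpd,utjsv] add [rveea,lnrad] -> 12 lines: xfwb vwnm gfypd rveea lnrad kiee rwup sornw ndci jve hzc ibka
Hunk 4: at line 2 remove [rveea,lnrad] add [ywl] -> 11 lines: xfwb vwnm gfypd ywl kiee rwup sornw ndci jve hzc ibka
Hunk 5: at line 6 remove [ndci] add [qfnv] -> 11 lines: xfwb vwnm gfypd ywl kiee rwup sornw qfnv jve hzc ibka
Final line count: 11

Answer: 11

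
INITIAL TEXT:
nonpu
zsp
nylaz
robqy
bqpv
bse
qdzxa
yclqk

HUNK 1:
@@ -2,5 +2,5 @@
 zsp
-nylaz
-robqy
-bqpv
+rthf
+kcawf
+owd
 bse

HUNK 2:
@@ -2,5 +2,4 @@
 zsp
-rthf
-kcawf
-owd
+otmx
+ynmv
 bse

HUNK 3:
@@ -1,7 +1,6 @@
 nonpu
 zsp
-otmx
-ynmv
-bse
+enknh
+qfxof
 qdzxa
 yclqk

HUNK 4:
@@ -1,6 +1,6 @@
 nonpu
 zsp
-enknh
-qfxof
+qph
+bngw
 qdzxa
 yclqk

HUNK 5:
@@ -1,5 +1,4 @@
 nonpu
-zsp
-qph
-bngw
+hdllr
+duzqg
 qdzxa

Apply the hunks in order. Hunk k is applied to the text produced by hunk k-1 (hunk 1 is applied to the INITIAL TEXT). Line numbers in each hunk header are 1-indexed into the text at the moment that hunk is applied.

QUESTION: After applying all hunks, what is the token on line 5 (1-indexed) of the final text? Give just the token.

Answer: yclqk

Derivation:
Hunk 1: at line 2 remove [nylaz,robqy,bqpv] add [rthf,kcawf,owd] -> 8 lines: nonpu zsp rthf kcawf owd bse qdzxa yclqk
Hunk 2: at line 2 remove [rthf,kcawf,owd] add [otmx,ynmv] -> 7 lines: nonpu zsp otmx ynmv bse qdzxa yclqk
Hunk 3: at line 1 remove [otmx,ynmv,bse] add [enknh,qfxof] -> 6 lines: nonpu zsp enknh qfxof qdzxa yclqk
Hunk 4: at line 1 remove [enknh,qfxof] add [qph,bngw] -> 6 lines: nonpu zsp qph bngw qdzxa yclqk
Hunk 5: at line 1 remove [zsp,qph,bngw] add [hdllr,duzqg] -> 5 lines: nonpu hdllr duzqg qdzxa yclqk
Final line 5: yclqk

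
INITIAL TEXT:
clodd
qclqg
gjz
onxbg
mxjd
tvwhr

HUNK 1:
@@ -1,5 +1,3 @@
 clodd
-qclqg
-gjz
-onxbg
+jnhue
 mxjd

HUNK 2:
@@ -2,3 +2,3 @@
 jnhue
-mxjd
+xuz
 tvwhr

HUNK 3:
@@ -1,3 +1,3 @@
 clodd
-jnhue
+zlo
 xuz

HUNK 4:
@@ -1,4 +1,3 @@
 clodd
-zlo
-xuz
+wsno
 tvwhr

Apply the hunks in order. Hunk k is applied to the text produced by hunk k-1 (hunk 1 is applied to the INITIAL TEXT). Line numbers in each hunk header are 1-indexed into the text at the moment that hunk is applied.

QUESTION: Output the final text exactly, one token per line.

Hunk 1: at line 1 remove [qclqg,gjz,onxbg] add [jnhue] -> 4 lines: clodd jnhue mxjd tvwhr
Hunk 2: at line 2 remove [mxjd] add [xuz] -> 4 lines: clodd jnhue xuz tvwhr
Hunk 3: at line 1 remove [jnhue] add [zlo] -> 4 lines: clodd zlo xuz tvwhr
Hunk 4: at line 1 remove [zlo,xuz] add [wsno] -> 3 lines: clodd wsno tvwhr

Answer: clodd
wsno
tvwhr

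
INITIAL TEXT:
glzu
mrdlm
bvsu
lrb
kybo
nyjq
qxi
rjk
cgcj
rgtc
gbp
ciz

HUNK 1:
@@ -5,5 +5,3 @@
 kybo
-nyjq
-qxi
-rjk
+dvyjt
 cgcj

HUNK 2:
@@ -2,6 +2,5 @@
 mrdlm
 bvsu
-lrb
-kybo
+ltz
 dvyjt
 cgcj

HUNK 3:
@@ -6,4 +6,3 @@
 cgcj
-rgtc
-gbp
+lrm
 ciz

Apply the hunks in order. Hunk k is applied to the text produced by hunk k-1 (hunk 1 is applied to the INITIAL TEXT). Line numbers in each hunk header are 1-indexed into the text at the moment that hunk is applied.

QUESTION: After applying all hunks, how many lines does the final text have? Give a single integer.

Hunk 1: at line 5 remove [nyjq,qxi,rjk] add [dvyjt] -> 10 lines: glzu mrdlm bvsu lrb kybo dvyjt cgcj rgtc gbp ciz
Hunk 2: at line 2 remove [lrb,kybo] add [ltz] -> 9 lines: glzu mrdlm bvsu ltz dvyjt cgcj rgtc gbp ciz
Hunk 3: at line 6 remove [rgtc,gbp] add [lrm] -> 8 lines: glzu mrdlm bvsu ltz dvyjt cgcj lrm ciz
Final line count: 8

Answer: 8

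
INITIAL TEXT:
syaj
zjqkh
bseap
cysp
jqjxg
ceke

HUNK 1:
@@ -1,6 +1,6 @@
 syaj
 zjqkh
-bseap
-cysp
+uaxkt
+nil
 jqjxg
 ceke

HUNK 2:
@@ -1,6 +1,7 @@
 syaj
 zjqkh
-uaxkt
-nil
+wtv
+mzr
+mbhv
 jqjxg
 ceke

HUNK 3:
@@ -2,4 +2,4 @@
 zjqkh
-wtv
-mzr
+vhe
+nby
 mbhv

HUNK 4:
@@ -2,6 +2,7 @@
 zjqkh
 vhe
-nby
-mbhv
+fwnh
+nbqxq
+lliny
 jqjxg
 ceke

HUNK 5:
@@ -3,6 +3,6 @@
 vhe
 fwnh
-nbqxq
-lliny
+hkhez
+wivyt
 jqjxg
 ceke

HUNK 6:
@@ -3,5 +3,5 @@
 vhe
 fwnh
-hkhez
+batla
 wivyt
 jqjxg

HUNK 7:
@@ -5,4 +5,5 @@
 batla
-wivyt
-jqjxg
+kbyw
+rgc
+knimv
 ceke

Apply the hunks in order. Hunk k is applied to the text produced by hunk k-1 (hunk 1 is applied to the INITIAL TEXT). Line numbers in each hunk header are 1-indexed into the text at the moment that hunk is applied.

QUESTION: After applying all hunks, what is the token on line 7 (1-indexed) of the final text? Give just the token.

Hunk 1: at line 1 remove [bseap,cysp] add [uaxkt,nil] -> 6 lines: syaj zjqkh uaxkt nil jqjxg ceke
Hunk 2: at line 1 remove [uaxkt,nil] add [wtv,mzr,mbhv] -> 7 lines: syaj zjqkh wtv mzr mbhv jqjxg ceke
Hunk 3: at line 2 remove [wtv,mzr] add [vhe,nby] -> 7 lines: syaj zjqkh vhe nby mbhv jqjxg ceke
Hunk 4: at line 2 remove [nby,mbhv] add [fwnh,nbqxq,lliny] -> 8 lines: syaj zjqkh vhe fwnh nbqxq lliny jqjxg ceke
Hunk 5: at line 3 remove [nbqxq,lliny] add [hkhez,wivyt] -> 8 lines: syaj zjqkh vhe fwnh hkhez wivyt jqjxg ceke
Hunk 6: at line 3 remove [hkhez] add [batla] -> 8 lines: syaj zjqkh vhe fwnh batla wivyt jqjxg ceke
Hunk 7: at line 5 remove [wivyt,jqjxg] add [kbyw,rgc,knimv] -> 9 lines: syaj zjqkh vhe fwnh batla kbyw rgc knimv ceke
Final line 7: rgc

Answer: rgc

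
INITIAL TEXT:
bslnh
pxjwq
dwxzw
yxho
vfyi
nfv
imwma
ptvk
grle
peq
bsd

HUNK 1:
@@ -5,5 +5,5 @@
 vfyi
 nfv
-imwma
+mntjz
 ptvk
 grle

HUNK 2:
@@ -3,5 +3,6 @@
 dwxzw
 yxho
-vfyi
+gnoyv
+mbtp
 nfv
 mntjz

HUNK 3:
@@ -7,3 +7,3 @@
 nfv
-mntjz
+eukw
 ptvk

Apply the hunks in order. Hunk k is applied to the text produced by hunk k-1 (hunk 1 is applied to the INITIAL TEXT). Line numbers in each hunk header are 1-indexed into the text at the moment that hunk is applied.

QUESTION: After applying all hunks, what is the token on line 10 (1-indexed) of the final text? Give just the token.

Hunk 1: at line 5 remove [imwma] add [mntjz] -> 11 lines: bslnh pxjwq dwxzw yxho vfyi nfv mntjz ptvk grle peq bsd
Hunk 2: at line 3 remove [vfyi] add [gnoyv,mbtp] -> 12 lines: bslnh pxjwq dwxzw yxho gnoyv mbtp nfv mntjz ptvk grle peq bsd
Hunk 3: at line 7 remove [mntjz] add [eukw] -> 12 lines: bslnh pxjwq dwxzw yxho gnoyv mbtp nfv eukw ptvk grle peq bsd
Final line 10: grle

Answer: grle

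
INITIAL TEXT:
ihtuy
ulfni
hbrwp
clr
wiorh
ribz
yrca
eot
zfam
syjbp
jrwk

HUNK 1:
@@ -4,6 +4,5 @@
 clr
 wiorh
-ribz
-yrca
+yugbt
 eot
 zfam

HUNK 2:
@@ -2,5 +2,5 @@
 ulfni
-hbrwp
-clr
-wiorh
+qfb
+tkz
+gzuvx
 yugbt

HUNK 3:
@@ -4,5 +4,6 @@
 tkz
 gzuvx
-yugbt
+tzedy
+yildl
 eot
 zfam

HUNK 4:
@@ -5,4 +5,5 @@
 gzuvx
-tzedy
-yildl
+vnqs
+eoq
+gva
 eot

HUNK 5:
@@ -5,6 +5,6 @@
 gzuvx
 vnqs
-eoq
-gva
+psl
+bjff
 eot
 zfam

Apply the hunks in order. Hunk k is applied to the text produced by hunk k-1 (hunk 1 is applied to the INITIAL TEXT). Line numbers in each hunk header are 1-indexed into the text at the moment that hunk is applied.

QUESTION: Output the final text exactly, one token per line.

Hunk 1: at line 4 remove [ribz,yrca] add [yugbt] -> 10 lines: ihtuy ulfni hbrwp clr wiorh yugbt eot zfam syjbp jrwk
Hunk 2: at line 2 remove [hbrwp,clr,wiorh] add [qfb,tkz,gzuvx] -> 10 lines: ihtuy ulfni qfb tkz gzuvx yugbt eot zfam syjbp jrwk
Hunk 3: at line 4 remove [yugbt] add [tzedy,yildl] -> 11 lines: ihtuy ulfni qfb tkz gzuvx tzedy yildl eot zfam syjbp jrwk
Hunk 4: at line 5 remove [tzedy,yildl] add [vnqs,eoq,gva] -> 12 lines: ihtuy ulfni qfb tkz gzuvx vnqs eoq gva eot zfam syjbp jrwk
Hunk 5: at line 5 remove [eoq,gva] add [psl,bjff] -> 12 lines: ihtuy ulfni qfb tkz gzuvx vnqs psl bjff eot zfam syjbp jrwk

Answer: ihtuy
ulfni
qfb
tkz
gzuvx
vnqs
psl
bjff
eot
zfam
syjbp
jrwk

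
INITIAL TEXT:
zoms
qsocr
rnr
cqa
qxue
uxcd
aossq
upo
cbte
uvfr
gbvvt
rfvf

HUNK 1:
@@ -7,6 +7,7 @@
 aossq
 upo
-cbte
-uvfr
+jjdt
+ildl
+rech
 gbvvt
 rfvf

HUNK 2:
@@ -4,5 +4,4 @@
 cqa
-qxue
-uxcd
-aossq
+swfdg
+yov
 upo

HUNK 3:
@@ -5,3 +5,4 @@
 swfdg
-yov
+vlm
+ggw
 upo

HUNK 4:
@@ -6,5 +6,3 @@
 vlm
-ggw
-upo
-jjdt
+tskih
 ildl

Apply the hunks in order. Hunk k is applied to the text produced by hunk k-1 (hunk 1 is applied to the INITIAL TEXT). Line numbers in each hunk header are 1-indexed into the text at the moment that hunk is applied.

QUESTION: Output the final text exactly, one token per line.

Hunk 1: at line 7 remove [cbte,uvfr] add [jjdt,ildl,rech] -> 13 lines: zoms qsocr rnr cqa qxue uxcd aossq upo jjdt ildl rech gbvvt rfvf
Hunk 2: at line 4 remove [qxue,uxcd,aossq] add [swfdg,yov] -> 12 lines: zoms qsocr rnr cqa swfdg yov upo jjdt ildl rech gbvvt rfvf
Hunk 3: at line 5 remove [yov] add [vlm,ggw] -> 13 lines: zoms qsocr rnr cqa swfdg vlm ggw upo jjdt ildl rech gbvvt rfvf
Hunk 4: at line 6 remove [ggw,upo,jjdt] add [tskih] -> 11 lines: zoms qsocr rnr cqa swfdg vlm tskih ildl rech gbvvt rfvf

Answer: zoms
qsocr
rnr
cqa
swfdg
vlm
tskih
ildl
rech
gbvvt
rfvf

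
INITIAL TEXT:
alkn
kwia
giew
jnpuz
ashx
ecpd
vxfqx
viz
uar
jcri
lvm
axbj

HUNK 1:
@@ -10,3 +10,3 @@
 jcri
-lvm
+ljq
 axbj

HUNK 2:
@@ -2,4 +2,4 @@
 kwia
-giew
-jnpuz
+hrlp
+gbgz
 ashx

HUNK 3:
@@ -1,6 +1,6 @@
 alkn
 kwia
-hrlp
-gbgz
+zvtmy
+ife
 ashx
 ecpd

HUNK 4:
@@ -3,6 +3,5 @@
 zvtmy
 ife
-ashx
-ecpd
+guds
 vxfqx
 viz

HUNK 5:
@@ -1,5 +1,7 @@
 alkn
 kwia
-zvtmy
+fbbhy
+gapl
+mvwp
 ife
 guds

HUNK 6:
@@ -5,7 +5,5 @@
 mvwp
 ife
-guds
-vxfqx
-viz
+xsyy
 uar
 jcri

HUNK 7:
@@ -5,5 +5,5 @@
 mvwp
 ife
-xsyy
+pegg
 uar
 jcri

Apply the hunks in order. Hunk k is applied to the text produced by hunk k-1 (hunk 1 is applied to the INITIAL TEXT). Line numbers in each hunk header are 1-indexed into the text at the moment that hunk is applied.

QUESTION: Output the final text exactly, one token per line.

Answer: alkn
kwia
fbbhy
gapl
mvwp
ife
pegg
uar
jcri
ljq
axbj

Derivation:
Hunk 1: at line 10 remove [lvm] add [ljq] -> 12 lines: alkn kwia giew jnpuz ashx ecpd vxfqx viz uar jcri ljq axbj
Hunk 2: at line 2 remove [giew,jnpuz] add [hrlp,gbgz] -> 12 lines: alkn kwia hrlp gbgz ashx ecpd vxfqx viz uar jcri ljq axbj
Hunk 3: at line 1 remove [hrlp,gbgz] add [zvtmy,ife] -> 12 lines: alkn kwia zvtmy ife ashx ecpd vxfqx viz uar jcri ljq axbj
Hunk 4: at line 3 remove [ashx,ecpd] add [guds] -> 11 lines: alkn kwia zvtmy ife guds vxfqx viz uar jcri ljq axbj
Hunk 5: at line 1 remove [zvtmy] add [fbbhy,gapl,mvwp] -> 13 lines: alkn kwia fbbhy gapl mvwp ife guds vxfqx viz uar jcri ljq axbj
Hunk 6: at line 5 remove [guds,vxfqx,viz] add [xsyy] -> 11 lines: alkn kwia fbbhy gapl mvwp ife xsyy uar jcri ljq axbj
Hunk 7: at line 5 remove [xsyy] add [pegg] -> 11 lines: alkn kwia fbbhy gapl mvwp ife pegg uar jcri ljq axbj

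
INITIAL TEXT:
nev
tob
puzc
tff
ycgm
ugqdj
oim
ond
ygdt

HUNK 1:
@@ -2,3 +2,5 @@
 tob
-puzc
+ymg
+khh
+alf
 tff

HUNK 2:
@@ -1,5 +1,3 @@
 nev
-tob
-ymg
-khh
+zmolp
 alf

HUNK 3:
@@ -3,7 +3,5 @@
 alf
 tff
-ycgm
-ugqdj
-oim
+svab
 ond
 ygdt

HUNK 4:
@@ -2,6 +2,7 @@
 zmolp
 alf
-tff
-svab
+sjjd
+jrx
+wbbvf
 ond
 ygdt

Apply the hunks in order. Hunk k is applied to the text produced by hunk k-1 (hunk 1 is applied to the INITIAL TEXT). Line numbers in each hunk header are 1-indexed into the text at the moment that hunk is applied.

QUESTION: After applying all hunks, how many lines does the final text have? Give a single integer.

Answer: 8

Derivation:
Hunk 1: at line 2 remove [puzc] add [ymg,khh,alf] -> 11 lines: nev tob ymg khh alf tff ycgm ugqdj oim ond ygdt
Hunk 2: at line 1 remove [tob,ymg,khh] add [zmolp] -> 9 lines: nev zmolp alf tff ycgm ugqdj oim ond ygdt
Hunk 3: at line 3 remove [ycgm,ugqdj,oim] add [svab] -> 7 lines: nev zmolp alf tff svab ond ygdt
Hunk 4: at line 2 remove [tff,svab] add [sjjd,jrx,wbbvf] -> 8 lines: nev zmolp alf sjjd jrx wbbvf ond ygdt
Final line count: 8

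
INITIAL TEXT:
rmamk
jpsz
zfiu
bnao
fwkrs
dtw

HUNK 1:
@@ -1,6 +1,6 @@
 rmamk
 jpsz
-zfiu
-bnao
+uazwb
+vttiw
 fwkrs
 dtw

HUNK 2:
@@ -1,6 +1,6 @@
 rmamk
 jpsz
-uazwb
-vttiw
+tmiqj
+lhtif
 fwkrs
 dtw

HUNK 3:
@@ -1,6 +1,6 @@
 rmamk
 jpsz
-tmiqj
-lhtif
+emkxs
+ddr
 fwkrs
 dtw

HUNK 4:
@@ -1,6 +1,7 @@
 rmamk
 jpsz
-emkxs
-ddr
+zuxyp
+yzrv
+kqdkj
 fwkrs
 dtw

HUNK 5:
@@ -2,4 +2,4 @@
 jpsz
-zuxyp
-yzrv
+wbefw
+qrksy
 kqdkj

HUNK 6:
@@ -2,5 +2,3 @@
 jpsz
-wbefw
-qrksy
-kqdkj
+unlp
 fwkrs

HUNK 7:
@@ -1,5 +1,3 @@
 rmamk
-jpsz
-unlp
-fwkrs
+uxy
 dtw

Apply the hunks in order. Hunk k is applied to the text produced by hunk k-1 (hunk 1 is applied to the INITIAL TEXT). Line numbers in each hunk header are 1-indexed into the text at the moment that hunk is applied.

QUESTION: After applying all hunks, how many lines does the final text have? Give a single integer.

Answer: 3

Derivation:
Hunk 1: at line 1 remove [zfiu,bnao] add [uazwb,vttiw] -> 6 lines: rmamk jpsz uazwb vttiw fwkrs dtw
Hunk 2: at line 1 remove [uazwb,vttiw] add [tmiqj,lhtif] -> 6 lines: rmamk jpsz tmiqj lhtif fwkrs dtw
Hunk 3: at line 1 remove [tmiqj,lhtif] add [emkxs,ddr] -> 6 lines: rmamk jpsz emkxs ddr fwkrs dtw
Hunk 4: at line 1 remove [emkxs,ddr] add [zuxyp,yzrv,kqdkj] -> 7 lines: rmamk jpsz zuxyp yzrv kqdkj fwkrs dtw
Hunk 5: at line 2 remove [zuxyp,yzrv] add [wbefw,qrksy] -> 7 lines: rmamk jpsz wbefw qrksy kqdkj fwkrs dtw
Hunk 6: at line 2 remove [wbefw,qrksy,kqdkj] add [unlp] -> 5 lines: rmamk jpsz unlp fwkrs dtw
Hunk 7: at line 1 remove [jpsz,unlp,fwkrs] add [uxy] -> 3 lines: rmamk uxy dtw
Final line count: 3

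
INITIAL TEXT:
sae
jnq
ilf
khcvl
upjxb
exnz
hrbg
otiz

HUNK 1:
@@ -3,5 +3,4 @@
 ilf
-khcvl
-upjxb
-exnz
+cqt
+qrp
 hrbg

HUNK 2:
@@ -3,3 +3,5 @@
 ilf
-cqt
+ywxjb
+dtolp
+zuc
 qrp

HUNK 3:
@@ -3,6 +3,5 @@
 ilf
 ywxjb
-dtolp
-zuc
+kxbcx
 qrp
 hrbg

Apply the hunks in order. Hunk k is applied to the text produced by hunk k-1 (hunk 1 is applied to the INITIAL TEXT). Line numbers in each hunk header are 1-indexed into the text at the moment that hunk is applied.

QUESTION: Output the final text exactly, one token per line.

Answer: sae
jnq
ilf
ywxjb
kxbcx
qrp
hrbg
otiz

Derivation:
Hunk 1: at line 3 remove [khcvl,upjxb,exnz] add [cqt,qrp] -> 7 lines: sae jnq ilf cqt qrp hrbg otiz
Hunk 2: at line 3 remove [cqt] add [ywxjb,dtolp,zuc] -> 9 lines: sae jnq ilf ywxjb dtolp zuc qrp hrbg otiz
Hunk 3: at line 3 remove [dtolp,zuc] add [kxbcx] -> 8 lines: sae jnq ilf ywxjb kxbcx qrp hrbg otiz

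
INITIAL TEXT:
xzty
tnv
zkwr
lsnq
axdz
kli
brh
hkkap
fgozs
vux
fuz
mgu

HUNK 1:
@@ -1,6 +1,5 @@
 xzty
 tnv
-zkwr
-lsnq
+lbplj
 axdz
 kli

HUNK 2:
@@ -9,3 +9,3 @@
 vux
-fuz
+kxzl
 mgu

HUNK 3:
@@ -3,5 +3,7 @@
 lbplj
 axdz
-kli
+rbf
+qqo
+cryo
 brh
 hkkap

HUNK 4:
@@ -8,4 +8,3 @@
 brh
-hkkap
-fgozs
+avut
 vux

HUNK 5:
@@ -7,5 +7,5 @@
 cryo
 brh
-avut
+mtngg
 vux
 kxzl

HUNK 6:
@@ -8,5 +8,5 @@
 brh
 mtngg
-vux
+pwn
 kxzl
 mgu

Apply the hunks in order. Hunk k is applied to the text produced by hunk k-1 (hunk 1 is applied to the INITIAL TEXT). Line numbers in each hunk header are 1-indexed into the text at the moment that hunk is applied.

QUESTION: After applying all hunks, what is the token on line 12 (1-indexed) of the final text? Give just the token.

Hunk 1: at line 1 remove [zkwr,lsnq] add [lbplj] -> 11 lines: xzty tnv lbplj axdz kli brh hkkap fgozs vux fuz mgu
Hunk 2: at line 9 remove [fuz] add [kxzl] -> 11 lines: xzty tnv lbplj axdz kli brh hkkap fgozs vux kxzl mgu
Hunk 3: at line 3 remove [kli] add [rbf,qqo,cryo] -> 13 lines: xzty tnv lbplj axdz rbf qqo cryo brh hkkap fgozs vux kxzl mgu
Hunk 4: at line 8 remove [hkkap,fgozs] add [avut] -> 12 lines: xzty tnv lbplj axdz rbf qqo cryo brh avut vux kxzl mgu
Hunk 5: at line 7 remove [avut] add [mtngg] -> 12 lines: xzty tnv lbplj axdz rbf qqo cryo brh mtngg vux kxzl mgu
Hunk 6: at line 8 remove [vux] add [pwn] -> 12 lines: xzty tnv lbplj axdz rbf qqo cryo brh mtngg pwn kxzl mgu
Final line 12: mgu

Answer: mgu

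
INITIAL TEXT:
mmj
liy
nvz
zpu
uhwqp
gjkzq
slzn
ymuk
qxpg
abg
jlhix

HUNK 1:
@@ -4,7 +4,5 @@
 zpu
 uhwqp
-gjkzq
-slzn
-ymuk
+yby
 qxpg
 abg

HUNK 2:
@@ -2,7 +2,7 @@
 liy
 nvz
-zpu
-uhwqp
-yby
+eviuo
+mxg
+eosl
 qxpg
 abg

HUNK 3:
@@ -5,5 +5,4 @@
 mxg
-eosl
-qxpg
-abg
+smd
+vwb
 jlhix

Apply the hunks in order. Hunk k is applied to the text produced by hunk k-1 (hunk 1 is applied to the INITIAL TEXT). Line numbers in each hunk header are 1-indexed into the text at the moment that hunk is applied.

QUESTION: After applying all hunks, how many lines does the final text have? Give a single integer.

Hunk 1: at line 4 remove [gjkzq,slzn,ymuk] add [yby] -> 9 lines: mmj liy nvz zpu uhwqp yby qxpg abg jlhix
Hunk 2: at line 2 remove [zpu,uhwqp,yby] add [eviuo,mxg,eosl] -> 9 lines: mmj liy nvz eviuo mxg eosl qxpg abg jlhix
Hunk 3: at line 5 remove [eosl,qxpg,abg] add [smd,vwb] -> 8 lines: mmj liy nvz eviuo mxg smd vwb jlhix
Final line count: 8

Answer: 8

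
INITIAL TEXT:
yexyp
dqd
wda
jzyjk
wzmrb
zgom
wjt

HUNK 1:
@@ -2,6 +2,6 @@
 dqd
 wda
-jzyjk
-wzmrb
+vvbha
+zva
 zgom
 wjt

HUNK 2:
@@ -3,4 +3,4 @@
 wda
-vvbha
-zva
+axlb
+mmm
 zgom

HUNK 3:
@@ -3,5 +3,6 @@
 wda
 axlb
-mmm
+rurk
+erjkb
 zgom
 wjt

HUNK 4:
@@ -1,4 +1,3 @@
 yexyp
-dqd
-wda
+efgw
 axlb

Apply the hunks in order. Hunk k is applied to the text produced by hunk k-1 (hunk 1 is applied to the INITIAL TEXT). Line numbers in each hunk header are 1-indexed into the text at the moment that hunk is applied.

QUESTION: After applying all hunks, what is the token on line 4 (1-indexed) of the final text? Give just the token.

Hunk 1: at line 2 remove [jzyjk,wzmrb] add [vvbha,zva] -> 7 lines: yexyp dqd wda vvbha zva zgom wjt
Hunk 2: at line 3 remove [vvbha,zva] add [axlb,mmm] -> 7 lines: yexyp dqd wda axlb mmm zgom wjt
Hunk 3: at line 3 remove [mmm] add [rurk,erjkb] -> 8 lines: yexyp dqd wda axlb rurk erjkb zgom wjt
Hunk 4: at line 1 remove [dqd,wda] add [efgw] -> 7 lines: yexyp efgw axlb rurk erjkb zgom wjt
Final line 4: rurk

Answer: rurk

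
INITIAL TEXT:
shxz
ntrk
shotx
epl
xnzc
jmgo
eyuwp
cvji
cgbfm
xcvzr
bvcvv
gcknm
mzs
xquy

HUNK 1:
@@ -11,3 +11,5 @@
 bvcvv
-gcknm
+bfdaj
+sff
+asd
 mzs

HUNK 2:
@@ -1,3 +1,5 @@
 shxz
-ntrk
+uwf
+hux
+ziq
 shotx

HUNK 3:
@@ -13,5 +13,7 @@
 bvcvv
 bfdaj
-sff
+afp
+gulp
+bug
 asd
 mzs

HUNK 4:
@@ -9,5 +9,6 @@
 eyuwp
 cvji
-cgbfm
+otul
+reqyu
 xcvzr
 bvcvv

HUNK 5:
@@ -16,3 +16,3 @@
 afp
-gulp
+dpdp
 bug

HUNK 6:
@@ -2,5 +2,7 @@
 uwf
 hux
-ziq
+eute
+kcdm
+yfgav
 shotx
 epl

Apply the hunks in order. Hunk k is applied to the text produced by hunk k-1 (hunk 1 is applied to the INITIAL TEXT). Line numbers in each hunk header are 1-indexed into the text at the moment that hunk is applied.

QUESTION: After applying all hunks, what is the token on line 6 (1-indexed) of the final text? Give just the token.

Answer: yfgav

Derivation:
Hunk 1: at line 11 remove [gcknm] add [bfdaj,sff,asd] -> 16 lines: shxz ntrk shotx epl xnzc jmgo eyuwp cvji cgbfm xcvzr bvcvv bfdaj sff asd mzs xquy
Hunk 2: at line 1 remove [ntrk] add [uwf,hux,ziq] -> 18 lines: shxz uwf hux ziq shotx epl xnzc jmgo eyuwp cvji cgbfm xcvzr bvcvv bfdaj sff asd mzs xquy
Hunk 3: at line 13 remove [sff] add [afp,gulp,bug] -> 20 lines: shxz uwf hux ziq shotx epl xnzc jmgo eyuwp cvji cgbfm xcvzr bvcvv bfdaj afp gulp bug asd mzs xquy
Hunk 4: at line 9 remove [cgbfm] add [otul,reqyu] -> 21 lines: shxz uwf hux ziq shotx epl xnzc jmgo eyuwp cvji otul reqyu xcvzr bvcvv bfdaj afp gulp bug asd mzs xquy
Hunk 5: at line 16 remove [gulp] add [dpdp] -> 21 lines: shxz uwf hux ziq shotx epl xnzc jmgo eyuwp cvji otul reqyu xcvzr bvcvv bfdaj afp dpdp bug asd mzs xquy
Hunk 6: at line 2 remove [ziq] add [eute,kcdm,yfgav] -> 23 lines: shxz uwf hux eute kcdm yfgav shotx epl xnzc jmgo eyuwp cvji otul reqyu xcvzr bvcvv bfdaj afp dpdp bug asd mzs xquy
Final line 6: yfgav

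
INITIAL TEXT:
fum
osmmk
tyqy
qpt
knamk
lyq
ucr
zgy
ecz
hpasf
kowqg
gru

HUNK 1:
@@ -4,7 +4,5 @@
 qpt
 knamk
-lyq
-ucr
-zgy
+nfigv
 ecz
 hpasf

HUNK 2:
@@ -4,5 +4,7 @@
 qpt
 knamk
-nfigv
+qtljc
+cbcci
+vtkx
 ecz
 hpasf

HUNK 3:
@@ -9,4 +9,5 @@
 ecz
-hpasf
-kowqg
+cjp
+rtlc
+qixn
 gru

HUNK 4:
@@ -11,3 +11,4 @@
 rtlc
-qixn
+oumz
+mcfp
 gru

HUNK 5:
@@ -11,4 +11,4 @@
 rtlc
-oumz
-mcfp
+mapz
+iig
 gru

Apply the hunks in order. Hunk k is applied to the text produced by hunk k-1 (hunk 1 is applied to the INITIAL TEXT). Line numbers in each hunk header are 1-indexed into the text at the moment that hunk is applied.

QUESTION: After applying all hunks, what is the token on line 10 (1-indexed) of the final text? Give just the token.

Hunk 1: at line 4 remove [lyq,ucr,zgy] add [nfigv] -> 10 lines: fum osmmk tyqy qpt knamk nfigv ecz hpasf kowqg gru
Hunk 2: at line 4 remove [nfigv] add [qtljc,cbcci,vtkx] -> 12 lines: fum osmmk tyqy qpt knamk qtljc cbcci vtkx ecz hpasf kowqg gru
Hunk 3: at line 9 remove [hpasf,kowqg] add [cjp,rtlc,qixn] -> 13 lines: fum osmmk tyqy qpt knamk qtljc cbcci vtkx ecz cjp rtlc qixn gru
Hunk 4: at line 11 remove [qixn] add [oumz,mcfp] -> 14 lines: fum osmmk tyqy qpt knamk qtljc cbcci vtkx ecz cjp rtlc oumz mcfp gru
Hunk 5: at line 11 remove [oumz,mcfp] add [mapz,iig] -> 14 lines: fum osmmk tyqy qpt knamk qtljc cbcci vtkx ecz cjp rtlc mapz iig gru
Final line 10: cjp

Answer: cjp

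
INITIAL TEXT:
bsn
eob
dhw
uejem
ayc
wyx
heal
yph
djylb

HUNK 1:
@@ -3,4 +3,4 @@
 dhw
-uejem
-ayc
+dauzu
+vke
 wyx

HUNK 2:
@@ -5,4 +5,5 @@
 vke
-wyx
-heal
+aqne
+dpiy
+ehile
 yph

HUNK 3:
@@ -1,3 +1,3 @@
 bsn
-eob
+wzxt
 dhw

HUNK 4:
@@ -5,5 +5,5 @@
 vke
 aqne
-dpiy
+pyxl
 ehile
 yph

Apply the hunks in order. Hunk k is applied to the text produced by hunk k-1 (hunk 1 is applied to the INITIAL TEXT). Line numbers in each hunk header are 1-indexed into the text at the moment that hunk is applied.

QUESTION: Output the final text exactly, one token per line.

Answer: bsn
wzxt
dhw
dauzu
vke
aqne
pyxl
ehile
yph
djylb

Derivation:
Hunk 1: at line 3 remove [uejem,ayc] add [dauzu,vke] -> 9 lines: bsn eob dhw dauzu vke wyx heal yph djylb
Hunk 2: at line 5 remove [wyx,heal] add [aqne,dpiy,ehile] -> 10 lines: bsn eob dhw dauzu vke aqne dpiy ehile yph djylb
Hunk 3: at line 1 remove [eob] add [wzxt] -> 10 lines: bsn wzxt dhw dauzu vke aqne dpiy ehile yph djylb
Hunk 4: at line 5 remove [dpiy] add [pyxl] -> 10 lines: bsn wzxt dhw dauzu vke aqne pyxl ehile yph djylb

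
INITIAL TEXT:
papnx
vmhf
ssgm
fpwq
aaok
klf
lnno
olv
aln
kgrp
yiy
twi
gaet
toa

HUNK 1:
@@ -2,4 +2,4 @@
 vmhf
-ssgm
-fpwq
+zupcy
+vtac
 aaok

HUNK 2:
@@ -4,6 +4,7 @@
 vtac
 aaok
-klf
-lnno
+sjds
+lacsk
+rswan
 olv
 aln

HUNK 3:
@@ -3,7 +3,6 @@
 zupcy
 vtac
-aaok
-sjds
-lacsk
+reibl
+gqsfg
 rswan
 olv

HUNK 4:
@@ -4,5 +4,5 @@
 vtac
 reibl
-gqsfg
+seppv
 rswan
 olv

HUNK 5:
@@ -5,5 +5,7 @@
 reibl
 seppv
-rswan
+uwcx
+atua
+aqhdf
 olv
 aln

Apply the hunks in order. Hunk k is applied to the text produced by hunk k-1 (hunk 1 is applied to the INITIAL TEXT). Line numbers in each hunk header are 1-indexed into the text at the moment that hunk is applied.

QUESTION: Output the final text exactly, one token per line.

Hunk 1: at line 2 remove [ssgm,fpwq] add [zupcy,vtac] -> 14 lines: papnx vmhf zupcy vtac aaok klf lnno olv aln kgrp yiy twi gaet toa
Hunk 2: at line 4 remove [klf,lnno] add [sjds,lacsk,rswan] -> 15 lines: papnx vmhf zupcy vtac aaok sjds lacsk rswan olv aln kgrp yiy twi gaet toa
Hunk 3: at line 3 remove [aaok,sjds,lacsk] add [reibl,gqsfg] -> 14 lines: papnx vmhf zupcy vtac reibl gqsfg rswan olv aln kgrp yiy twi gaet toa
Hunk 4: at line 4 remove [gqsfg] add [seppv] -> 14 lines: papnx vmhf zupcy vtac reibl seppv rswan olv aln kgrp yiy twi gaet toa
Hunk 5: at line 5 remove [rswan] add [uwcx,atua,aqhdf] -> 16 lines: papnx vmhf zupcy vtac reibl seppv uwcx atua aqhdf olv aln kgrp yiy twi gaet toa

Answer: papnx
vmhf
zupcy
vtac
reibl
seppv
uwcx
atua
aqhdf
olv
aln
kgrp
yiy
twi
gaet
toa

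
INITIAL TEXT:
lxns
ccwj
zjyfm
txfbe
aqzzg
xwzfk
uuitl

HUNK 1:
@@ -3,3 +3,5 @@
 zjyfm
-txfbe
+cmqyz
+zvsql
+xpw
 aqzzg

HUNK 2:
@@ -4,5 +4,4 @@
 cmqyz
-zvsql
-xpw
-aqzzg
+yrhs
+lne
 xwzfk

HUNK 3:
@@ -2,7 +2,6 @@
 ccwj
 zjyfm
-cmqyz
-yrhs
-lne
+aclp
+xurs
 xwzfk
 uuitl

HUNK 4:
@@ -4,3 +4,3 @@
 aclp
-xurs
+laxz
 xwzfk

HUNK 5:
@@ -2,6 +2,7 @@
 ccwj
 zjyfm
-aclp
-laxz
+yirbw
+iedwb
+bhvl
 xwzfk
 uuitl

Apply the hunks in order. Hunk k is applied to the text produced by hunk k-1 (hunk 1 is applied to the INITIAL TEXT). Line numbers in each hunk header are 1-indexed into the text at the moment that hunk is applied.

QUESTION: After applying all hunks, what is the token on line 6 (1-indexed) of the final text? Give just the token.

Hunk 1: at line 3 remove [txfbe] add [cmqyz,zvsql,xpw] -> 9 lines: lxns ccwj zjyfm cmqyz zvsql xpw aqzzg xwzfk uuitl
Hunk 2: at line 4 remove [zvsql,xpw,aqzzg] add [yrhs,lne] -> 8 lines: lxns ccwj zjyfm cmqyz yrhs lne xwzfk uuitl
Hunk 3: at line 2 remove [cmqyz,yrhs,lne] add [aclp,xurs] -> 7 lines: lxns ccwj zjyfm aclp xurs xwzfk uuitl
Hunk 4: at line 4 remove [xurs] add [laxz] -> 7 lines: lxns ccwj zjyfm aclp laxz xwzfk uuitl
Hunk 5: at line 2 remove [aclp,laxz] add [yirbw,iedwb,bhvl] -> 8 lines: lxns ccwj zjyfm yirbw iedwb bhvl xwzfk uuitl
Final line 6: bhvl

Answer: bhvl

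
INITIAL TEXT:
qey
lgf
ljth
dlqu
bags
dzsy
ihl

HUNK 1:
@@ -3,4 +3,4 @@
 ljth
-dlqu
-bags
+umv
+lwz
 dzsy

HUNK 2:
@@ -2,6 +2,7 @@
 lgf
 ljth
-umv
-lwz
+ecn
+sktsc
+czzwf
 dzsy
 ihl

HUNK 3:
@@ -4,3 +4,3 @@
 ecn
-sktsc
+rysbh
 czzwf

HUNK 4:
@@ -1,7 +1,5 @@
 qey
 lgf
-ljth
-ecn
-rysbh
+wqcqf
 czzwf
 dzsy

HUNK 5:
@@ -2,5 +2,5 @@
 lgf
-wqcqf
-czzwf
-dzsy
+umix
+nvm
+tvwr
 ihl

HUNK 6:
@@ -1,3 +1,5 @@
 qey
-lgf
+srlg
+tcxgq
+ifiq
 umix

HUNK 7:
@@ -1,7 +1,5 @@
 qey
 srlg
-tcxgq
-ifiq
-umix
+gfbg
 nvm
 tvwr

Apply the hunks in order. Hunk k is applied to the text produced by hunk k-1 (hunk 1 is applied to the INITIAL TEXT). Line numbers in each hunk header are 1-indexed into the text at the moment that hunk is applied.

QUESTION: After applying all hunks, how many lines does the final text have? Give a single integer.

Answer: 6

Derivation:
Hunk 1: at line 3 remove [dlqu,bags] add [umv,lwz] -> 7 lines: qey lgf ljth umv lwz dzsy ihl
Hunk 2: at line 2 remove [umv,lwz] add [ecn,sktsc,czzwf] -> 8 lines: qey lgf ljth ecn sktsc czzwf dzsy ihl
Hunk 3: at line 4 remove [sktsc] add [rysbh] -> 8 lines: qey lgf ljth ecn rysbh czzwf dzsy ihl
Hunk 4: at line 1 remove [ljth,ecn,rysbh] add [wqcqf] -> 6 lines: qey lgf wqcqf czzwf dzsy ihl
Hunk 5: at line 2 remove [wqcqf,czzwf,dzsy] add [umix,nvm,tvwr] -> 6 lines: qey lgf umix nvm tvwr ihl
Hunk 6: at line 1 remove [lgf] add [srlg,tcxgq,ifiq] -> 8 lines: qey srlg tcxgq ifiq umix nvm tvwr ihl
Hunk 7: at line 1 remove [tcxgq,ifiq,umix] add [gfbg] -> 6 lines: qey srlg gfbg nvm tvwr ihl
Final line count: 6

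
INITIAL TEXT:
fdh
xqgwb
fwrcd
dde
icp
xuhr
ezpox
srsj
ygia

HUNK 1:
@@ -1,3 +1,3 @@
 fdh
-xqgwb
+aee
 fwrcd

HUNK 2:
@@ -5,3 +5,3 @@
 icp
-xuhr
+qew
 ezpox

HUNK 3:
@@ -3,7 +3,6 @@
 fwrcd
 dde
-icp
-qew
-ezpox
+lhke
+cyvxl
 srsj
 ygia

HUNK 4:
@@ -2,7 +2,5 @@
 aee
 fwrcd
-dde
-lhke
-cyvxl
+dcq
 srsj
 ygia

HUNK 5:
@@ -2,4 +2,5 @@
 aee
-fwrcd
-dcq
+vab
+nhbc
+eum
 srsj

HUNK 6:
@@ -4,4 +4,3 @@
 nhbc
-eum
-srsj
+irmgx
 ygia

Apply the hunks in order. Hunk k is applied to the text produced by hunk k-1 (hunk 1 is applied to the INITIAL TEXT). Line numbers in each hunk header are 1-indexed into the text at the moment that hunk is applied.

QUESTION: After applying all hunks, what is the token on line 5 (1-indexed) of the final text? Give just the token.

Answer: irmgx

Derivation:
Hunk 1: at line 1 remove [xqgwb] add [aee] -> 9 lines: fdh aee fwrcd dde icp xuhr ezpox srsj ygia
Hunk 2: at line 5 remove [xuhr] add [qew] -> 9 lines: fdh aee fwrcd dde icp qew ezpox srsj ygia
Hunk 3: at line 3 remove [icp,qew,ezpox] add [lhke,cyvxl] -> 8 lines: fdh aee fwrcd dde lhke cyvxl srsj ygia
Hunk 4: at line 2 remove [dde,lhke,cyvxl] add [dcq] -> 6 lines: fdh aee fwrcd dcq srsj ygia
Hunk 5: at line 2 remove [fwrcd,dcq] add [vab,nhbc,eum] -> 7 lines: fdh aee vab nhbc eum srsj ygia
Hunk 6: at line 4 remove [eum,srsj] add [irmgx] -> 6 lines: fdh aee vab nhbc irmgx ygia
Final line 5: irmgx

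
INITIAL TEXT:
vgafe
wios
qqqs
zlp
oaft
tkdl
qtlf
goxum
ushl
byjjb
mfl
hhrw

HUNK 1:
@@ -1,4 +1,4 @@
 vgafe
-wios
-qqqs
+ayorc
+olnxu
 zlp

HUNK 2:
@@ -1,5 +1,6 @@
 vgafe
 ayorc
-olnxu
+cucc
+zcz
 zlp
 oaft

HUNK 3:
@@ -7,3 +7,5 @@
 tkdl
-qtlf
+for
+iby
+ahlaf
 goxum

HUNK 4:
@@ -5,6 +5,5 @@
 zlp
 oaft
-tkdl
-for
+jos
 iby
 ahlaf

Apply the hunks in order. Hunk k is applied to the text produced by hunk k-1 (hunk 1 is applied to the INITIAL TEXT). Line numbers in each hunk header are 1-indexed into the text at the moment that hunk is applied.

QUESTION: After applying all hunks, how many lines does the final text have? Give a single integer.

Hunk 1: at line 1 remove [wios,qqqs] add [ayorc,olnxu] -> 12 lines: vgafe ayorc olnxu zlp oaft tkdl qtlf goxum ushl byjjb mfl hhrw
Hunk 2: at line 1 remove [olnxu] add [cucc,zcz] -> 13 lines: vgafe ayorc cucc zcz zlp oaft tkdl qtlf goxum ushl byjjb mfl hhrw
Hunk 3: at line 7 remove [qtlf] add [for,iby,ahlaf] -> 15 lines: vgafe ayorc cucc zcz zlp oaft tkdl for iby ahlaf goxum ushl byjjb mfl hhrw
Hunk 4: at line 5 remove [tkdl,for] add [jos] -> 14 lines: vgafe ayorc cucc zcz zlp oaft jos iby ahlaf goxum ushl byjjb mfl hhrw
Final line count: 14

Answer: 14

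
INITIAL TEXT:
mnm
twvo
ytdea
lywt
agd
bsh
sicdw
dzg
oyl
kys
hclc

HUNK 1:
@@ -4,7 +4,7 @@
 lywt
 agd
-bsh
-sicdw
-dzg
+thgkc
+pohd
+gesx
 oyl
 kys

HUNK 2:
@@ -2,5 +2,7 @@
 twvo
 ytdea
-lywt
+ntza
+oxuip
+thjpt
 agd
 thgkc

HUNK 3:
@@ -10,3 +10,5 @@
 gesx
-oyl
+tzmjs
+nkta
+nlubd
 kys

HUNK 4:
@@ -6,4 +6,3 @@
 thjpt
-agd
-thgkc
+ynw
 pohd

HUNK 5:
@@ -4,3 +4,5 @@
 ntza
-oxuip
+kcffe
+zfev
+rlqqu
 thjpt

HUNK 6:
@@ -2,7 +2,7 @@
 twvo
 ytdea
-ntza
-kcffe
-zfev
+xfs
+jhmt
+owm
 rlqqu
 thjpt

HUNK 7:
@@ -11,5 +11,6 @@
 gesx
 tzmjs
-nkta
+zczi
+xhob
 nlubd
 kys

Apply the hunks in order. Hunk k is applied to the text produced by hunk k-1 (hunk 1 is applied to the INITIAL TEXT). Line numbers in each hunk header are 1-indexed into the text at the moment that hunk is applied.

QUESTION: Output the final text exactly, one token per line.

Hunk 1: at line 4 remove [bsh,sicdw,dzg] add [thgkc,pohd,gesx] -> 11 lines: mnm twvo ytdea lywt agd thgkc pohd gesx oyl kys hclc
Hunk 2: at line 2 remove [lywt] add [ntza,oxuip,thjpt] -> 13 lines: mnm twvo ytdea ntza oxuip thjpt agd thgkc pohd gesx oyl kys hclc
Hunk 3: at line 10 remove [oyl] add [tzmjs,nkta,nlubd] -> 15 lines: mnm twvo ytdea ntza oxuip thjpt agd thgkc pohd gesx tzmjs nkta nlubd kys hclc
Hunk 4: at line 6 remove [agd,thgkc] add [ynw] -> 14 lines: mnm twvo ytdea ntza oxuip thjpt ynw pohd gesx tzmjs nkta nlubd kys hclc
Hunk 5: at line 4 remove [oxuip] add [kcffe,zfev,rlqqu] -> 16 lines: mnm twvo ytdea ntza kcffe zfev rlqqu thjpt ynw pohd gesx tzmjs nkta nlubd kys hclc
Hunk 6: at line 2 remove [ntza,kcffe,zfev] add [xfs,jhmt,owm] -> 16 lines: mnm twvo ytdea xfs jhmt owm rlqqu thjpt ynw pohd gesx tzmjs nkta nlubd kys hclc
Hunk 7: at line 11 remove [nkta] add [zczi,xhob] -> 17 lines: mnm twvo ytdea xfs jhmt owm rlqqu thjpt ynw pohd gesx tzmjs zczi xhob nlubd kys hclc

Answer: mnm
twvo
ytdea
xfs
jhmt
owm
rlqqu
thjpt
ynw
pohd
gesx
tzmjs
zczi
xhob
nlubd
kys
hclc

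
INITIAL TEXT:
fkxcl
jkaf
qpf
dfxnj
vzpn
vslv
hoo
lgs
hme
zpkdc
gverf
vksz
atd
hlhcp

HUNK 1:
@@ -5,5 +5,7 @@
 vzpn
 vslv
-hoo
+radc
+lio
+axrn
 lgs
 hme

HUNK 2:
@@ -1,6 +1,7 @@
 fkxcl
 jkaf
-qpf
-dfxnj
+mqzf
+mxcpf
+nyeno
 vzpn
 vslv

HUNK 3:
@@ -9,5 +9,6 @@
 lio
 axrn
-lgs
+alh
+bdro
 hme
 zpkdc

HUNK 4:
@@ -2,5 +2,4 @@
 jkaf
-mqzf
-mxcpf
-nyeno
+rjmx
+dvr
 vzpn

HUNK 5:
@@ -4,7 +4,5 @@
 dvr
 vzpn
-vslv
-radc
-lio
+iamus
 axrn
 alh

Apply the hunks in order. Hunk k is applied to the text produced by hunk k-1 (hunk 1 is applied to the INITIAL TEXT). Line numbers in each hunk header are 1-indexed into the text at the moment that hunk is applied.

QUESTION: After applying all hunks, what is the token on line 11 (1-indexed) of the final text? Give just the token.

Hunk 1: at line 5 remove [hoo] add [radc,lio,axrn] -> 16 lines: fkxcl jkaf qpf dfxnj vzpn vslv radc lio axrn lgs hme zpkdc gverf vksz atd hlhcp
Hunk 2: at line 1 remove [qpf,dfxnj] add [mqzf,mxcpf,nyeno] -> 17 lines: fkxcl jkaf mqzf mxcpf nyeno vzpn vslv radc lio axrn lgs hme zpkdc gverf vksz atd hlhcp
Hunk 3: at line 9 remove [lgs] add [alh,bdro] -> 18 lines: fkxcl jkaf mqzf mxcpf nyeno vzpn vslv radc lio axrn alh bdro hme zpkdc gverf vksz atd hlhcp
Hunk 4: at line 2 remove [mqzf,mxcpf,nyeno] add [rjmx,dvr] -> 17 lines: fkxcl jkaf rjmx dvr vzpn vslv radc lio axrn alh bdro hme zpkdc gverf vksz atd hlhcp
Hunk 5: at line 4 remove [vslv,radc,lio] add [iamus] -> 15 lines: fkxcl jkaf rjmx dvr vzpn iamus axrn alh bdro hme zpkdc gverf vksz atd hlhcp
Final line 11: zpkdc

Answer: zpkdc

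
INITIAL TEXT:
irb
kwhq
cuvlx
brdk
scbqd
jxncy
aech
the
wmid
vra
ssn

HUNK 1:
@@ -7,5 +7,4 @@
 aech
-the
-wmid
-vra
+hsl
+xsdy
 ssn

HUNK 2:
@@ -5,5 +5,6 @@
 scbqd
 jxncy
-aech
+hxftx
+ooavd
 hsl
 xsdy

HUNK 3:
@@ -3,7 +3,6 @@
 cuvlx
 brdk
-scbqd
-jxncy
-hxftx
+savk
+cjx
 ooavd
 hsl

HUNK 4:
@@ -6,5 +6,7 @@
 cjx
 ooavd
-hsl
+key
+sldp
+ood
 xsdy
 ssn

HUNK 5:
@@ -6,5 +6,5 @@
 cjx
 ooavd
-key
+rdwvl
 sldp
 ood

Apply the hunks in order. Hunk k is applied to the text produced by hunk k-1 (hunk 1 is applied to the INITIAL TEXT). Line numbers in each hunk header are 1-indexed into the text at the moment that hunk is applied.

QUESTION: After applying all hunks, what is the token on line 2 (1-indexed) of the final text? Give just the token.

Answer: kwhq

Derivation:
Hunk 1: at line 7 remove [the,wmid,vra] add [hsl,xsdy] -> 10 lines: irb kwhq cuvlx brdk scbqd jxncy aech hsl xsdy ssn
Hunk 2: at line 5 remove [aech] add [hxftx,ooavd] -> 11 lines: irb kwhq cuvlx brdk scbqd jxncy hxftx ooavd hsl xsdy ssn
Hunk 3: at line 3 remove [scbqd,jxncy,hxftx] add [savk,cjx] -> 10 lines: irb kwhq cuvlx brdk savk cjx ooavd hsl xsdy ssn
Hunk 4: at line 6 remove [hsl] add [key,sldp,ood] -> 12 lines: irb kwhq cuvlx brdk savk cjx ooavd key sldp ood xsdy ssn
Hunk 5: at line 6 remove [key] add [rdwvl] -> 12 lines: irb kwhq cuvlx brdk savk cjx ooavd rdwvl sldp ood xsdy ssn
Final line 2: kwhq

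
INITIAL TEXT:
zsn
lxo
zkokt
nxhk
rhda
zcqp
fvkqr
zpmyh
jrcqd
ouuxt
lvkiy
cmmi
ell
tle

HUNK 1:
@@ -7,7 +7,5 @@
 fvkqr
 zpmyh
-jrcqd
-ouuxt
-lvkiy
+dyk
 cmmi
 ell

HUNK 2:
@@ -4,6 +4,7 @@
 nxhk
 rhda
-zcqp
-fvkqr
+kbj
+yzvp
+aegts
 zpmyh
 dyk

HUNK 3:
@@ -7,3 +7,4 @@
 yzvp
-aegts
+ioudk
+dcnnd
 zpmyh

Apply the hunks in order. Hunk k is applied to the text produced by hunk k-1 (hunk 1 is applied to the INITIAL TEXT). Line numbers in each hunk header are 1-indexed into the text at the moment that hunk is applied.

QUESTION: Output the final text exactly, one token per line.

Answer: zsn
lxo
zkokt
nxhk
rhda
kbj
yzvp
ioudk
dcnnd
zpmyh
dyk
cmmi
ell
tle

Derivation:
Hunk 1: at line 7 remove [jrcqd,ouuxt,lvkiy] add [dyk] -> 12 lines: zsn lxo zkokt nxhk rhda zcqp fvkqr zpmyh dyk cmmi ell tle
Hunk 2: at line 4 remove [zcqp,fvkqr] add [kbj,yzvp,aegts] -> 13 lines: zsn lxo zkokt nxhk rhda kbj yzvp aegts zpmyh dyk cmmi ell tle
Hunk 3: at line 7 remove [aegts] add [ioudk,dcnnd] -> 14 lines: zsn lxo zkokt nxhk rhda kbj yzvp ioudk dcnnd zpmyh dyk cmmi ell tle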